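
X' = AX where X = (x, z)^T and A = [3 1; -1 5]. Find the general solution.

Coefficient matrix A = [[3, 1], [-1, 5]].
Characteristic polynomial det(A - λI) = λ^2 - 8λ + 16 = 0.
Single eigenvalue λ = 4 with algebraic multiplicity 2.
Eigenvector v = (1,1); generalized eigenvector w with (A-λI)w=v is (1,2).
General solution: e^(4t)[c_1·v + c_2·(t·v + w)].

x(t) = c_1e^(4t) + c_2te^(4t) + c_2e^(4t), z(t) = c_1e^(4t) + c_2te^(4t) + 2c_2e^(4t)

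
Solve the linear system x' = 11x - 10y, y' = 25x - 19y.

Coefficient matrix A = [[11, -10], [25, -19]].
Characteristic polynomial det(A - λI) = λ^2 + 8λ + 41 = 0.
Eigenvalues λ = -4 ± 5i (complex conjugate pair).
For λ=-4+5i: an eigenvector is (-1,-1) - i(-1,-2) = (-1 + i, -1 + 2i).
A real fundamental pair from Re and Im of e^((-4+5i)t)v: X_1 = e^(-4t)(cos(5t)·(-1,-1) + sin(5t)·(-1,-2)), X_2 = e^(-4t)(sin(5t)·(-1,-1) - cos(5t)·(-1,-2)).
General solution: C_1X_1 + C_2X_2.

x(t) = -C_1e^(-4t)sin(5t) - C_1e^(-4t)cos(5t) - C_2e^(-4t)sin(5t) + C_2e^(-4t)cos(5t), y(t) = -2C_1e^(-4t)sin(5t) - C_1e^(-4t)cos(5t) - C_2e^(-4t)sin(5t) + 2C_2e^(-4t)cos(5t)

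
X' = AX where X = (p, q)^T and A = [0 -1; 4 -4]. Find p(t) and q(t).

Coefficient matrix A = [[0, -1], [4, -4]].
Characteristic polynomial det(A - λI) = λ^2 + 4λ + 4 = 0.
Single eigenvalue λ = -2 with algebraic multiplicity 2.
Eigenvector v = (1,2); generalized eigenvector w with (A-λI)w=v is (0,-1).
General solution: e^(-2t)[C_1·v + C_2·(t·v + w)].

p(t) = C_1e^(-2t) + C_2te^(-2t), q(t) = 2C_1e^(-2t) + 2C_2te^(-2t) - C_2e^(-2t)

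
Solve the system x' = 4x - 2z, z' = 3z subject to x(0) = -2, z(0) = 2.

x(t) = -6e^(4t) + 4e^(3t), z(t) = 2e^(3t)

Coefficient matrix A = [[4, -2], [0, 3]].
Characteristic polynomial det(A - λI) = λ^2 - 7λ + 12 = 0.
Eigenvalues λ = 4, 3.
For λ=4: (A-λI) row 1 is [0, -2], so an eigenvector is (-1, 0).
For λ=3: (A-λI) row 1 is [1, -2], so an eigenvector is (2, 1).
General solution: C_1e^(4t)(-1,0) + C_2e^(3t)(2,1).
Applying x(0)=-2, z(0)=2 gives C_1=6, C_2=2.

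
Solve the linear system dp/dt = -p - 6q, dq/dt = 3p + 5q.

Coefficient matrix A = [[-1, -6], [3, 5]].
Characteristic polynomial det(A - λI) = λ^2 - 4λ + 13 = 0.
Eigenvalues λ = 2 ± 3i (complex conjugate pair).
For λ=2+3i: an eigenvector is (1,0) - i(-1,1) = (1 + i, 0 - i).
A real fundamental pair from Re and Im of e^((2+3i)t)v: X_1 = e^(2t)(cos(3t)·(1,0) + sin(3t)·(-1,1)), X_2 = e^(2t)(sin(3t)·(1,0) - cos(3t)·(-1,1)).
General solution: C_1X_1 + C_2X_2.

p(t) = -C_1e^(2t)sin(3t) + C_1e^(2t)cos(3t) + C_2e^(2t)sin(3t) + C_2e^(2t)cos(3t), q(t) = C_1e^(2t)sin(3t) - C_2e^(2t)cos(3t)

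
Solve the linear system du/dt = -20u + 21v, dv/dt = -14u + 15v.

u(t) = C_1e^(t) + 3C_2e^(-6t), v(t) = C_1e^(t) + 2C_2e^(-6t)

Coefficient matrix A = [[-20, 21], [-14, 15]].
Characteristic polynomial det(A - λI) = λ^2 + 5λ - 6 = 0.
Eigenvalues λ = 1, -6.
For λ=1: (A-λI) row 1 is [-21, 21], so an eigenvector is (1, 1).
For λ=-6: (A-λI) row 1 is [-14, 21], so an eigenvector is (3, 2).
General solution: C_1e^(t)(1,1) + C_2e^(-6t)(3,2).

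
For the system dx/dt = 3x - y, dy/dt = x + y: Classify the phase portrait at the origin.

unstable improper node

A = [[3,-1],[1,1]]; det(A-λI) = λ^2 - 4λ + 4.
repeated λ = 2 with a single eigenvector.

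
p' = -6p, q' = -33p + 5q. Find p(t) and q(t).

Coefficient matrix A = [[-6, 0], [-33, 5]].
Characteristic polynomial det(A - λI) = λ^2 + λ - 30 = 0.
Eigenvalues λ = -6, 5.
For λ=-6: (A-λI) row 2 is [-33, 11], so an eigenvector is (1, 3).
For λ=5: (A-λI) row 1 is [-11, 0], so an eigenvector is (0, 1).
General solution: c_1e^(-6t)(1,3) + c_2e^(5t)(0,1).

p(t) = c_1e^(-6t), q(t) = 3c_1e^(-6t) + c_2e^(5t)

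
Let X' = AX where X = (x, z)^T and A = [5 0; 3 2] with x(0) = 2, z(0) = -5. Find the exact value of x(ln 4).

2048

A = [[5,0],[3,2]]; eigenvalues λ = 5, 2.
Eigenvectors: (1,1) for λ=5, (0,-1) for λ=2.
From the initial condition, c_1 = 2, c_2 = 7.
x(ln 4) = (2)(4^5)(1) + (7)(4^2)(0) = 2048.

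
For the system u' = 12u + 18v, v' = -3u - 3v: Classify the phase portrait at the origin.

unstable node

A = [[12,18],[-3,-3]]; det(A-λI) = λ^2 - 9λ + 18.
λ = 6, 3: both positive.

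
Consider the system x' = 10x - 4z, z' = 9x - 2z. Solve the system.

x(t) = -2K_1e^(4t) - 2K_2te^(4t) + K_2e^(4t), z(t) = -3K_1e^(4t) - 3K_2te^(4t) + 2K_2e^(4t)

Coefficient matrix A = [[10, -4], [9, -2]].
Characteristic polynomial det(A - λI) = λ^2 - 8λ + 16 = 0.
Single eigenvalue λ = 4 with algebraic multiplicity 2.
Eigenvector v = (-2,-3); generalized eigenvector w with (A-λI)w=v is (1,2).
General solution: e^(4t)[K_1·v + K_2·(t·v + w)].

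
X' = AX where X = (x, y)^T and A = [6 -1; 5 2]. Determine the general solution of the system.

Coefficient matrix A = [[6, -1], [5, 2]].
Characteristic polynomial det(A - λI) = λ^2 - 8λ + 17 = 0.
Eigenvalues λ = 4 ± i (complex conjugate pair).
For λ=4+i: an eigenvector is (0,-1) - i(1,2) = (0 - i, -1 - 2i).
A real fundamental pair from Re and Im of e^((4+i)t)v: X_1 = e^(4t)(cos(t)·(0,-1) + sin(t)·(1,2)), X_2 = e^(4t)(sin(t)·(0,-1) - cos(t)·(1,2)).
General solution: K_1X_1 + K_2X_2.

x(t) = K_1e^(4t)sin(t) - K_2e^(4t)cos(t), y(t) = 2K_1e^(4t)sin(t) - K_1e^(4t)cos(t) - K_2e^(4t)sin(t) - 2K_2e^(4t)cos(t)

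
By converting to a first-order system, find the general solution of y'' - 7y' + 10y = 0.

y(t) = C_1e^(2t) + C_2e^(5t)

Let x_1 = y, x_2 = y'. Then x_1' = x_2 and x_2' = -10x_1 + 7x_2.
A = [[0,1],[-10,7]]; det(A-λI) = λ^2 - 7λ + 10.
Eigenvalues λ = 2, 5 with eigenvectors (1,2), (1,5).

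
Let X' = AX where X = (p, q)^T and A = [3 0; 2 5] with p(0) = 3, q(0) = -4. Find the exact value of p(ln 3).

81

A = [[3,0],[2,5]]; eigenvalues λ = 3, 5.
Eigenvectors: (1,-1) for λ=3, (0,-1) for λ=5.
From the initial condition, c_1 = 3, c_2 = 1.
p(ln 3) = (3)(3^3)(1) + (1)(3^5)(0) = 81.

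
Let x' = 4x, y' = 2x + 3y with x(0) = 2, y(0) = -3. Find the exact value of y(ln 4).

576

A = [[4,0],[2,3]]; eigenvalues λ = 3, 4.
Eigenvectors: (0,1) for λ=3, (1,2) for λ=4.
From the initial condition, c_1 = -7, c_2 = 2.
y(ln 4) = (-7)(4^3)(1) + (2)(4^4)(2) = 576.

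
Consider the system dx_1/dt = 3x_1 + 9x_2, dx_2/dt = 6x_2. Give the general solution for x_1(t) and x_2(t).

Coefficient matrix A = [[3, 9], [0, 6]].
Characteristic polynomial det(A - λI) = λ^2 - 9λ + 18 = 0.
Eigenvalues λ = 6, 3.
For λ=6: (A-λI) row 1 is [-3, 9], so an eigenvector is (3, 1).
For λ=3: (A-λI) row 1 is [0, 9], so an eigenvector is (1, 0).
General solution: c_1e^(6t)(3,1) + c_2e^(3t)(1,0).

x_1(t) = 3c_1e^(6t) + c_2e^(3t), x_2(t) = c_1e^(6t)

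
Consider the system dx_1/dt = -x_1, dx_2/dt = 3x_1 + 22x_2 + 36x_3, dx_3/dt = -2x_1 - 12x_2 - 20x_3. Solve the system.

Coefficient matrix A = [[-1, 0, 0], [3, 22, 36], [-2, -12, -20]].
det(A - λI) = 0 gives eigenvalues λ = -1, -2, 4.
For λ=-1: eigenvector (-1,-3,2).
For λ=-2: eigenvector (0,-3,2).
For λ=4: eigenvector (0,-2,1).
General solution: K_1e^(-t)(-1,-3,2) + K_2e^(-2t)(0,-3,2) + K_3e^(4t)(0,-2,1).

x_1(t) = -K_1e^(-t), x_2(t) = -3K_1e^(-t) - 3K_2e^(-2t) - 2K_3e^(4t), x_3(t) = 2K_1e^(-t) + 2K_2e^(-2t) + K_3e^(4t)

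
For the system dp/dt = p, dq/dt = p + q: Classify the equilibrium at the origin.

unstable improper node

A = [[1,0],[1,1]]; det(A-λI) = λ^2 - 2λ + 1.
repeated λ = 1 with a single eigenvector.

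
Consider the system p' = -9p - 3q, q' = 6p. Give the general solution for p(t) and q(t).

p(t) = K_1e^(-6t) + K_2e^(-3t), q(t) = -K_1e^(-6t) - 2K_2e^(-3t)

Coefficient matrix A = [[-9, -3], [6, 0]].
Characteristic polynomial det(A - λI) = λ^2 + 9λ + 18 = 0.
Eigenvalues λ = -6, -3.
For λ=-6: (A-λI) row 1 is [-3, -3], so an eigenvector is (1, -1).
For λ=-3: (A-λI) row 1 is [-6, -3], so an eigenvector is (1, -2).
General solution: K_1e^(-6t)(1,-1) + K_2e^(-3t)(1,-2).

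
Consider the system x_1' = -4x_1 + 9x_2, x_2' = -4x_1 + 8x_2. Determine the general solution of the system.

x_1(t) = -3K_1e^(2t) - 3K_2te^(2t) - K_2e^(2t), x_2(t) = -2K_1e^(2t) - 2K_2te^(2t) - K_2e^(2t)

Coefficient matrix A = [[-4, 9], [-4, 8]].
Characteristic polynomial det(A - λI) = λ^2 - 4λ + 4 = 0.
Single eigenvalue λ = 2 with algebraic multiplicity 2.
Eigenvector v = (-3,-2); generalized eigenvector w with (A-λI)w=v is (-1,-1).
General solution: e^(2t)[K_1·v + K_2·(t·v + w)].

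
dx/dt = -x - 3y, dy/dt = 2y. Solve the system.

x(t) = -K_1e^(2t) + K_2e^(-t), y(t) = K_1e^(2t)

Coefficient matrix A = [[-1, -3], [0, 2]].
Characteristic polynomial det(A - λI) = λ^2 - λ - 2 = 0.
Eigenvalues λ = 2, -1.
For λ=2: (A-λI) row 1 is [-3, -3], so an eigenvector is (-1, 1).
For λ=-1: (A-λI) row 1 is [0, -3], so an eigenvector is (1, 0).
General solution: K_1e^(2t)(-1,1) + K_2e^(-t)(1,0).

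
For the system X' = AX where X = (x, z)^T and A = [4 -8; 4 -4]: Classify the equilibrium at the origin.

center

A = [[4,-8],[4,-4]]; det(A-λI) = λ^2 + 16.
λ = 0 ± 4i: zero real part.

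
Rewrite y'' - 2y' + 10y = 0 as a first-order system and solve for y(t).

y(t) = C_1e^(t)cos(3t) + C_2e^(t)sin(3t)

Let x_1 = y, x_2 = y'. Then x_1' = x_2 and x_2' = -10x_1 + 2x_2.
A = [[0,1],[-10,2]]; det(A-λI) = λ^2 - 2λ + 10.
Eigenvalues λ = 1 ± 3i.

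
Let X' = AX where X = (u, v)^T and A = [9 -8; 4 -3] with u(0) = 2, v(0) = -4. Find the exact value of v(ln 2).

172

A = [[9,-8],[4,-3]]; eigenvalues λ = 5, 1.
Eigenvectors: (-2,-1) for λ=5, (-1,-1) for λ=1.
From the initial condition, c_1 = -6, c_2 = 10.
v(ln 2) = (-6)(2^5)(-1) + (10)(2^1)(-1) = 172.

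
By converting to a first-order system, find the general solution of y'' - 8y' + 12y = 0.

Let x_1 = y, x_2 = y'. Then x_1' = x_2 and x_2' = -12x_1 + 8x_2.
A = [[0,1],[-12,8]]; det(A-λI) = λ^2 - 8λ + 12.
Eigenvalues λ = 2, 6 with eigenvectors (1,2), (1,6).

y(t) = c_1e^(2t) + c_2e^(6t)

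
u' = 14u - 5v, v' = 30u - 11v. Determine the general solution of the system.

Coefficient matrix A = [[14, -5], [30, -11]].
Characteristic polynomial det(A - λI) = λ^2 - 3λ - 4 = 0.
Eigenvalues λ = 4, -1.
For λ=4: (A-λI) row 1 is [10, -5], so an eigenvector is (1, 2).
For λ=-1: (A-λI) row 1 is [15, -5], so an eigenvector is (-1, -3).
General solution: C_1e^(4t)(1,2) + C_2e^(-t)(-1,-3).

u(t) = C_1e^(4t) - C_2e^(-t), v(t) = 2C_1e^(4t) - 3C_2e^(-t)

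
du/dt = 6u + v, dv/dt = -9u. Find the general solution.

u(t) = -C_1e^(3t) - C_2te^(3t), v(t) = 3C_1e^(3t) + 3C_2te^(3t) - C_2e^(3t)

Coefficient matrix A = [[6, 1], [-9, 0]].
Characteristic polynomial det(A - λI) = λ^2 - 6λ + 9 = 0.
Single eigenvalue λ = 3 with algebraic multiplicity 2.
Eigenvector v = (-1,3); generalized eigenvector w with (A-λI)w=v is (0,-1).
General solution: e^(3t)[C_1·v + C_2·(t·v + w)].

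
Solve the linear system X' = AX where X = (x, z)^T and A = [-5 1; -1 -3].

x(t) = -C_1e^(-4t) - C_2te^(-4t) + 2C_2e^(-4t), z(t) = -C_1e^(-4t) - C_2te^(-4t) + C_2e^(-4t)

Coefficient matrix A = [[-5, 1], [-1, -3]].
Characteristic polynomial det(A - λI) = λ^2 + 8λ + 16 = 0.
Single eigenvalue λ = -4 with algebraic multiplicity 2.
Eigenvector v = (-1,-1); generalized eigenvector w with (A-λI)w=v is (2,1).
General solution: e^(-4t)[C_1·v + C_2·(t·v + w)].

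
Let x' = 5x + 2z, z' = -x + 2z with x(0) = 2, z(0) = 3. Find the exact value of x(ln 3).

A = [[5,2],[-1,2]]; eigenvalues λ = 4, 3.
Eigenvectors: (2,-1) for λ=4, (-1,1) for λ=3.
From the initial condition, c_1 = 5, c_2 = 8.
x(ln 3) = (5)(3^4)(2) + (8)(3^3)(-1) = 594.

594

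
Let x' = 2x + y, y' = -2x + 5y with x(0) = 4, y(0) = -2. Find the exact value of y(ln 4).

-2432

A = [[2,1],[-2,5]]; eigenvalues λ = 4, 3.
Eigenvectors: (-1,-2) for λ=4, (1,1) for λ=3.
From the initial condition, c_1 = 6, c_2 = 10.
y(ln 4) = (6)(4^4)(-2) + (10)(4^3)(1) = -2432.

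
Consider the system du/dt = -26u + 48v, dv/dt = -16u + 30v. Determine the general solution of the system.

Coefficient matrix A = [[-26, 48], [-16, 30]].
Characteristic polynomial det(A - λI) = λ^2 - 4λ - 12 = 0.
Eigenvalues λ = -2, 6.
For λ=-2: (A-λI) row 1 is [-24, 48], so an eigenvector is (2, 1).
For λ=6: (A-λI) row 1 is [-32, 48], so an eigenvector is (-3, -2).
General solution: K_1e^(-2t)(2,1) + K_2e^(6t)(-3,-2).

u(t) = 2K_1e^(-2t) - 3K_2e^(6t), v(t) = K_1e^(-2t) - 2K_2e^(6t)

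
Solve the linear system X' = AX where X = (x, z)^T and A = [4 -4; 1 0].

Coefficient matrix A = [[4, -4], [1, 0]].
Characteristic polynomial det(A - λI) = λ^2 - 4λ + 4 = 0.
Single eigenvalue λ = 2 with algebraic multiplicity 2.
Eigenvector v = (2,1); generalized eigenvector w with (A-λI)w=v is (3,1).
General solution: e^(2t)[C_1·v + C_2·(t·v + w)].

x(t) = 2C_1e^(2t) + 2C_2te^(2t) + 3C_2e^(2t), z(t) = C_1e^(2t) + C_2te^(2t) + C_2e^(2t)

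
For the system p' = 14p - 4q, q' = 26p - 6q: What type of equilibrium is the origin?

A = [[14,-4],[26,-6]]; det(A-λI) = λ^2 - 8λ + 20.
λ = 4 ± 2i: positive real part.

unstable spiral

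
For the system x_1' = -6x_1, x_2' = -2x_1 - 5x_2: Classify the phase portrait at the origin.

A = [[-6,0],[-2,-5]]; det(A-λI) = λ^2 + 11λ + 30.
λ = -6, -5: both negative.

stable node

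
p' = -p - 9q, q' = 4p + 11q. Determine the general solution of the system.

Coefficient matrix A = [[-1, -9], [4, 11]].
Characteristic polynomial det(A - λI) = λ^2 - 10λ + 25 = 0.
Single eigenvalue λ = 5 with algebraic multiplicity 2.
Eigenvector v = (-3,2); generalized eigenvector w with (A-λI)w=v is (-1,1).
General solution: e^(5t)[c_1·v + c_2·(t·v + w)].

p(t) = -3c_1e^(5t) - 3c_2te^(5t) - c_2e^(5t), q(t) = 2c_1e^(5t) + 2c_2te^(5t) + c_2e^(5t)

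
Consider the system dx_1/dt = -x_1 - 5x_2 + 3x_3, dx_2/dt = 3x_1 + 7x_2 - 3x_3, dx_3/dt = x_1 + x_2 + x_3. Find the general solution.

x_1(t) = K_1e^(2t) - K_2e^(4t) - K_3e^(t), x_2(t) = K_2e^(4t) + K_3e^(t), x_3(t) = K_1e^(2t) + K_3e^(t)

Coefficient matrix A = [[-1, -5, 3], [3, 7, -3], [1, 1, 1]].
det(A - λI) = 0 gives eigenvalues λ = 2, 4, 1.
For λ=2: eigenvector (1,0,1).
For λ=4: eigenvector (-1,1,0).
For λ=1: eigenvector (-1,1,1).
General solution: K_1e^(2t)(1,0,1) + K_2e^(4t)(-1,1,0) + K_3e^(t)(-1,1,1).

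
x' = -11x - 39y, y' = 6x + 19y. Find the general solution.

x(t) = 2C_1e^(4t)sin(3t) - 3C_1e^(4t)cos(3t) - 3C_2e^(4t)sin(3t) - 2C_2e^(4t)cos(3t), y(t) = -C_1e^(4t)sin(3t) + C_1e^(4t)cos(3t) + C_2e^(4t)sin(3t) + C_2e^(4t)cos(3t)

Coefficient matrix A = [[-11, -39], [6, 19]].
Characteristic polynomial det(A - λI) = λ^2 - 8λ + 25 = 0.
Eigenvalues λ = 4 ± 3i (complex conjugate pair).
For λ=4+3i: an eigenvector is (-3,1) - i(2,-1) = (-3 - 2i, 1 + i).
A real fundamental pair from Re and Im of e^((4+3i)t)v: X_1 = e^(4t)(cos(3t)·(-3,1) + sin(3t)·(2,-1)), X_2 = e^(4t)(sin(3t)·(-3,1) - cos(3t)·(2,-1)).
General solution: C_1X_1 + C_2X_2.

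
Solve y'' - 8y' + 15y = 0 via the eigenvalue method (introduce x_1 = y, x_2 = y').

Let x_1 = y, x_2 = y'. Then x_1' = x_2 and x_2' = -15x_1 + 8x_2.
A = [[0,1],[-15,8]]; det(A-λI) = λ^2 - 8λ + 15.
Eigenvalues λ = 5, 3 with eigenvectors (1,5), (1,3).

y(t) = c_1e^(5t) + c_2e^(3t)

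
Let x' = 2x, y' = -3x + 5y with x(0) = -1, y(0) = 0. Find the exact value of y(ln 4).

A = [[2,0],[-3,5]]; eigenvalues λ = 2, 5.
Eigenvectors: (-1,-1) for λ=2, (0,1) for λ=5.
From the initial condition, c_1 = 1, c_2 = 1.
y(ln 4) = (1)(4^2)(-1) + (1)(4^5)(1) = 1008.

1008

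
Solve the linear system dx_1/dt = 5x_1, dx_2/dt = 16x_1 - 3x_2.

x_1(t) = -c_1e^(5t), x_2(t) = -2c_1e^(5t) + c_2e^(-3t)

Coefficient matrix A = [[5, 0], [16, -3]].
Characteristic polynomial det(A - λI) = λ^2 - 2λ - 15 = 0.
Eigenvalues λ = 5, -3.
For λ=5: (A-λI) row 2 is [16, -8], so an eigenvector is (-1, -2).
For λ=-3: (A-λI) row 1 is [8, 0], so an eigenvector is (0, 1).
General solution: c_1e^(5t)(-1,-2) + c_2e^(-3t)(0,1).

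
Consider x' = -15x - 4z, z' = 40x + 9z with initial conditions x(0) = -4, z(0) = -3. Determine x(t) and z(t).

x(t) = 15e^(-3t)sin(4t) - 4e^(-3t)cos(4t), z(t) = -49e^(-3t)sin(4t) - 3e^(-3t)cos(4t)

Coefficient matrix A = [[-15, -4], [40, 9]].
Characteristic polynomial det(A - λI) = λ^2 + 6λ + 25 = 0.
Eigenvalues λ = -3 ± 4i (complex conjugate pair).
For λ=-3+4i: an eigenvector is (1,-3) - i(0,1) = (1, -3 - i).
A real fundamental pair from Re and Im of e^((-3+4i)t)v: X_1 = e^(-3t)(cos(4t)·(1,-3) + sin(4t)·(0,1)), X_2 = e^(-3t)(sin(4t)·(1,-3) - cos(4t)·(0,1)).
General solution: K_1X_1 + K_2X_2.
Applying x(0)=-4, z(0)=-3 gives K_1=-4, K_2=15.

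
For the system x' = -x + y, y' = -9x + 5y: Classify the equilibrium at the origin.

unstable improper node

A = [[-1,1],[-9,5]]; det(A-λI) = λ^2 - 4λ + 4.
repeated λ = 2 with a single eigenvector.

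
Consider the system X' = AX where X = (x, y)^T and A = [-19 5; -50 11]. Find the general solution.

x(t) = C_1e^(-4t)cos(5t) + C_2e^(-4t)sin(5t), y(t) = -C_1e^(-4t)sin(5t) + 3C_1e^(-4t)cos(5t) + 3C_2e^(-4t)sin(5t) + C_2e^(-4t)cos(5t)

Coefficient matrix A = [[-19, 5], [-50, 11]].
Characteristic polynomial det(A - λI) = λ^2 + 8λ + 41 = 0.
Eigenvalues λ = -4 ± 5i (complex conjugate pair).
For λ=-4+5i: an eigenvector is (1,3) - i(0,-1) = (1, 3 + i).
A real fundamental pair from Re and Im of e^((-4+5i)t)v: X_1 = e^(-4t)(cos(5t)·(1,3) + sin(5t)·(0,-1)), X_2 = e^(-4t)(sin(5t)·(1,3) - cos(5t)·(0,-1)).
General solution: C_1X_1 + C_2X_2.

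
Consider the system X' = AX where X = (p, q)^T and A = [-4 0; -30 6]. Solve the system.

Coefficient matrix A = [[-4, 0], [-30, 6]].
Characteristic polynomial det(A - λI) = λ^2 - 2λ - 24 = 0.
Eigenvalues λ = -4, 6.
For λ=-4: (A-λI) row 2 is [-30, 10], so an eigenvector is (1, 3).
For λ=6: (A-λI) row 1 is [-10, 0], so an eigenvector is (0, -1).
General solution: K_1e^(-4t)(1,3) + K_2e^(6t)(0,-1).

p(t) = K_1e^(-4t), q(t) = 3K_1e^(-4t) - K_2e^(6t)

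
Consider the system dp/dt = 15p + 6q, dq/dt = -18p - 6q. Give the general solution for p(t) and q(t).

p(t) = C_1e^(3t) - 2C_2e^(6t), q(t) = -2C_1e^(3t) + 3C_2e^(6t)

Coefficient matrix A = [[15, 6], [-18, -6]].
Characteristic polynomial det(A - λI) = λ^2 - 9λ + 18 = 0.
Eigenvalues λ = 3, 6.
For λ=3: (A-λI) row 1 is [12, 6], so an eigenvector is (1, -2).
For λ=6: (A-λI) row 1 is [9, 6], so an eigenvector is (-2, 3).
General solution: C_1e^(3t)(1,-2) + C_2e^(6t)(-2,3).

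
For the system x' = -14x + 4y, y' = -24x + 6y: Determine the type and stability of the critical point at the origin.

A = [[-14,4],[-24,6]]; det(A-λI) = λ^2 + 8λ + 12.
λ = -6, -2: both negative.

stable node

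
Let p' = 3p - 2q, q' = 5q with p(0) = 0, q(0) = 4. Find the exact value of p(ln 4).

A = [[3,-2],[0,5]]; eigenvalues λ = 5, 3.
Eigenvectors: (1,-1) for λ=5, (1,0) for λ=3.
From the initial condition, c_1 = -4, c_2 = 4.
p(ln 4) = (-4)(4^5)(1) + (4)(4^3)(1) = -3840.

-3840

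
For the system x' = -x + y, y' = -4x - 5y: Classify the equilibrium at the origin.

A = [[-1,1],[-4,-5]]; det(A-λI) = λ^2 + 6λ + 9.
repeated λ = -3 with a single eigenvector.

stable improper node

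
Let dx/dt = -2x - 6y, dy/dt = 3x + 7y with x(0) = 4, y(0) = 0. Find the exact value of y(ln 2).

56

A = [[-2,-6],[3,7]]; eigenvalues λ = 4, 1.
Eigenvectors: (-1,1) for λ=4, (2,-1) for λ=1.
From the initial condition, c_1 = 4, c_2 = 4.
y(ln 2) = (4)(2^4)(1) + (4)(2^1)(-1) = 56.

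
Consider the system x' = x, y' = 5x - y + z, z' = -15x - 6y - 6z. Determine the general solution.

Coefficient matrix A = [[1, 0, 0], [5, -1, 1], [-15, -6, -6]].
det(A - λI) = 0 gives eigenvalues λ = -4, -3, 1.
For λ=-4: eigenvector (0,-1,3).
For λ=-3: eigenvector (0,1,-2).
For λ=1: eigenvector (1,1,-3).
General solution: C_1e^(-4t)(0,-1,3) + C_2e^(-3t)(0,1,-2) + C_3e^(t)(1,1,-3).

x(t) = C_3e^(t), y(t) = -C_1e^(-4t) + C_2e^(-3t) + C_3e^(t), z(t) = 3C_1e^(-4t) - 2C_2e^(-3t) - 3C_3e^(t)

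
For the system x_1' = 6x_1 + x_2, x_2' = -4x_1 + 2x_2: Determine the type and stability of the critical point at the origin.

unstable improper node

A = [[6,1],[-4,2]]; det(A-λI) = λ^2 - 8λ + 16.
repeated λ = 4 with a single eigenvector.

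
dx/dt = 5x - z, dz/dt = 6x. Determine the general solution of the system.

x(t) = C_1e^(2t) - C_2e^(3t), z(t) = 3C_1e^(2t) - 2C_2e^(3t)

Coefficient matrix A = [[5, -1], [6, 0]].
Characteristic polynomial det(A - λI) = λ^2 - 5λ + 6 = 0.
Eigenvalues λ = 2, 3.
For λ=2: (A-λI) row 1 is [3, -1], so an eigenvector is (1, 3).
For λ=3: (A-λI) row 1 is [2, -1], so an eigenvector is (-1, -2).
General solution: C_1e^(2t)(1,3) + C_2e^(3t)(-1,-2).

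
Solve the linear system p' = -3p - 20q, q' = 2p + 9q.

p(t) = -3K_1e^(3t)sin(2t) + K_1e^(3t)cos(2t) + K_2e^(3t)sin(2t) + 3K_2e^(3t)cos(2t), q(t) = K_1e^(3t)sin(2t) - K_2e^(3t)cos(2t)

Coefficient matrix A = [[-3, -20], [2, 9]].
Characteristic polynomial det(A - λI) = λ^2 - 6λ + 13 = 0.
Eigenvalues λ = 3 ± 2i (complex conjugate pair).
For λ=3+2i: an eigenvector is (1,0) - i(-3,1) = (1 + 3i, 0 - i).
A real fundamental pair from Re and Im of e^((3+2i)t)v: X_1 = e^(3t)(cos(2t)·(1,0) + sin(2t)·(-3,1)), X_2 = e^(3t)(sin(2t)·(1,0) - cos(2t)·(-3,1)).
General solution: K_1X_1 + K_2X_2.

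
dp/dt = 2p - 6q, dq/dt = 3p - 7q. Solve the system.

p(t) = 2K_1e^(-t) - K_2e^(-4t), q(t) = K_1e^(-t) - K_2e^(-4t)

Coefficient matrix A = [[2, -6], [3, -7]].
Characteristic polynomial det(A - λI) = λ^2 + 5λ + 4 = 0.
Eigenvalues λ = -1, -4.
For λ=-1: (A-λI) row 1 is [3, -6], so an eigenvector is (2, 1).
For λ=-4: (A-λI) row 1 is [6, -6], so an eigenvector is (-1, -1).
General solution: K_1e^(-t)(2,1) + K_2e^(-4t)(-1,-1).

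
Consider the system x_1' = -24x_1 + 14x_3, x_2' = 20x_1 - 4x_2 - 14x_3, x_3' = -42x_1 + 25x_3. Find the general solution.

x_1(t) = c_1e^(4t) - 2c_3e^(-3t), x_2(t) = -c_1e^(4t) + c_2e^(-4t) + 2c_3e^(-3t), x_3(t) = 2c_1e^(4t) - 3c_3e^(-3t)

Coefficient matrix A = [[-24, 0, 14], [20, -4, -14], [-42, 0, 25]].
det(A - λI) = 0 gives eigenvalues λ = 4, -4, -3.
For λ=4: eigenvector (1,-1,2).
For λ=-4: eigenvector (0,1,0).
For λ=-3: eigenvector (-2,2,-3).
General solution: c_1e^(4t)(1,-1,2) + c_2e^(-4t)(0,1,0) + c_3e^(-3t)(-2,2,-3).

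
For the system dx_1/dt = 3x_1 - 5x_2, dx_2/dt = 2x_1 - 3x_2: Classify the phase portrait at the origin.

center

A = [[3,-5],[2,-3]]; det(A-λI) = λ^2 + 1.
λ = 0 ± i: zero real part.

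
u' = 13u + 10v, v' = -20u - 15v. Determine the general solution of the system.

u(t) = -2K_1e^(-t)sin(2t) - K_1e^(-t)cos(2t) - K_2e^(-t)sin(2t) + 2K_2e^(-t)cos(2t), v(t) = 3K_1e^(-t)sin(2t) + K_1e^(-t)cos(2t) + K_2e^(-t)sin(2t) - 3K_2e^(-t)cos(2t)

Coefficient matrix A = [[13, 10], [-20, -15]].
Characteristic polynomial det(A - λI) = λ^2 + 2λ + 5 = 0.
Eigenvalues λ = -1 ± 2i (complex conjugate pair).
For λ=-1+2i: an eigenvector is (-1,1) - i(-2,3) = (-1 + 2i, 1 - 3i).
A real fundamental pair from Re and Im of e^((-1+2i)t)v: X_1 = e^(-t)(cos(2t)·(-1,1) + sin(2t)·(-2,3)), X_2 = e^(-t)(sin(2t)·(-1,1) - cos(2t)·(-2,3)).
General solution: K_1X_1 + K_2X_2.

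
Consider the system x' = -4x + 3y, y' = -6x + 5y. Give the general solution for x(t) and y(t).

x(t) = K_1e^(2t) - K_2e^(-t), y(t) = 2K_1e^(2t) - K_2e^(-t)

Coefficient matrix A = [[-4, 3], [-6, 5]].
Characteristic polynomial det(A - λI) = λ^2 - λ - 2 = 0.
Eigenvalues λ = 2, -1.
For λ=2: (A-λI) row 1 is [-6, 3], so an eigenvector is (1, 2).
For λ=-1: (A-λI) row 1 is [-3, 3], so an eigenvector is (-1, -1).
General solution: K_1e^(2t)(1,2) + K_2e^(-t)(-1,-1).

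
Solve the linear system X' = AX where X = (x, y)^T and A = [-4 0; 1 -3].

Coefficient matrix A = [[-4, 0], [1, -3]].
Characteristic polynomial det(A - λI) = λ^2 + 7λ + 12 = 0.
Eigenvalues λ = -3, -4.
For λ=-3: (A-λI) row 1 is [-1, 0], so an eigenvector is (0, 1).
For λ=-4: (A-λI) row 2 is [1, 1], so an eigenvector is (1, -1).
General solution: C_1e^(-3t)(0,1) + C_2e^(-4t)(1,-1).

x(t) = C_2e^(-4t), y(t) = C_1e^(-3t) - C_2e^(-4t)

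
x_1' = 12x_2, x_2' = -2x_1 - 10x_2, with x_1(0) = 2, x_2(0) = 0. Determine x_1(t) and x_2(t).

x_1(t) = 6e^(-4t) - 4e^(-6t), x_2(t) = -2e^(-4t) + 2e^(-6t)

Coefficient matrix A = [[0, 12], [-2, -10]].
Characteristic polynomial det(A - λI) = λ^2 + 10λ + 24 = 0.
Eigenvalues λ = -4, -6.
For λ=-4: (A-λI) row 1 is [4, 12], so an eigenvector is (3, -1).
For λ=-6: (A-λI) row 1 is [6, 12], so an eigenvector is (-2, 1).
General solution: K_1e^(-4t)(3,-1) + K_2e^(-6t)(-2,1).
Applying x_1(0)=2, x_2(0)=0 gives K_1=2, K_2=2.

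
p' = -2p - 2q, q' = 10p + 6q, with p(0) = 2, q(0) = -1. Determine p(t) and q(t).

p(t) = -3e^(2t)sin(2t) + 2e^(2t)cos(2t), q(t) = 8e^(2t)sin(2t) - e^(2t)cos(2t)

Coefficient matrix A = [[-2, -2], [10, 6]].
Characteristic polynomial det(A - λI) = λ^2 - 4λ + 8 = 0.
Eigenvalues λ = 2 ± 2i (complex conjugate pair).
For λ=2+2i: an eigenvector is (1,-2) - i(0,1) = (1, -2 - i).
A real fundamental pair from Re and Im of e^((2+2i)t)v: X_1 = e^(2t)(cos(2t)·(1,-2) + sin(2t)·(0,1)), X_2 = e^(2t)(sin(2t)·(1,-2) - cos(2t)·(0,1)).
General solution: C_1X_1 + C_2X_2.
Applying p(0)=2, q(0)=-1 gives C_1=2, C_2=-3.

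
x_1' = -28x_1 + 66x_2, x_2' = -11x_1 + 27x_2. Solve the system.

x_1(t) = -2K_1e^(5t) - 3K_2e^(-6t), x_2(t) = -K_1e^(5t) - K_2e^(-6t)

Coefficient matrix A = [[-28, 66], [-11, 27]].
Characteristic polynomial det(A - λI) = λ^2 + λ - 30 = 0.
Eigenvalues λ = 5, -6.
For λ=5: (A-λI) row 1 is [-33, 66], so an eigenvector is (-2, -1).
For λ=-6: (A-λI) row 1 is [-22, 66], so an eigenvector is (-3, -1).
General solution: K_1e^(5t)(-2,-1) + K_2e^(-6t)(-3,-1).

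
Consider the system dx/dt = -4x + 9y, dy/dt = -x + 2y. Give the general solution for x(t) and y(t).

x(t) = 3C_1e^(-t) + 3C_2te^(-t) + 2C_2e^(-t), y(t) = C_1e^(-t) + C_2te^(-t) + C_2e^(-t)

Coefficient matrix A = [[-4, 9], [-1, 2]].
Characteristic polynomial det(A - λI) = λ^2 + 2λ + 1 = 0.
Single eigenvalue λ = -1 with algebraic multiplicity 2.
Eigenvector v = (3,1); generalized eigenvector w with (A-λI)w=v is (2,1).
General solution: e^(-t)[C_1·v + C_2·(t·v + w)].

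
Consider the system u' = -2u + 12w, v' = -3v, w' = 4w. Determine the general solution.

u(t) = 2C_1e^(4t) - C_3e^(-2t), v(t) = C_2e^(-3t), w(t) = C_1e^(4t)

Coefficient matrix A = [[-2, 0, 12], [0, -3, 0], [0, 0, 4]].
det(A - λI) = 0 gives eigenvalues λ = 4, -3, -2.
For λ=4: eigenvector (2,0,1).
For λ=-3: eigenvector (0,1,0).
For λ=-2: eigenvector (-1,0,0).
General solution: C_1e^(4t)(2,0,1) + C_2e^(-3t)(0,1,0) + C_3e^(-2t)(-1,0,0).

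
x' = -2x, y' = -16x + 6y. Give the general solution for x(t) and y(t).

Coefficient matrix A = [[-2, 0], [-16, 6]].
Characteristic polynomial det(A - λI) = λ^2 - 4λ - 12 = 0.
Eigenvalues λ = 6, -2.
For λ=6: (A-λI) row 1 is [-8, 0], so an eigenvector is (0, 1).
For λ=-2: (A-λI) row 2 is [-16, 8], so an eigenvector is (1, 2).
General solution: C_1e^(6t)(0,1) + C_2e^(-2t)(1,2).

x(t) = C_2e^(-2t), y(t) = C_1e^(6t) + 2C_2e^(-2t)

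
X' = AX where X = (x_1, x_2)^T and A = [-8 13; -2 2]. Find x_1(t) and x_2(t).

Coefficient matrix A = [[-8, 13], [-2, 2]].
Characteristic polynomial det(A - λI) = λ^2 + 6λ + 10 = 0.
Eigenvalues λ = -3 ± i (complex conjugate pair).
For λ=-3+i: an eigenvector is (2,1) - i(3,1) = (2 - 3i, 1 - i).
A real fundamental pair from Re and Im of e^((-3+i)t)v: X_1 = e^(-3t)(cos(t)·(2,1) + sin(t)·(3,1)), X_2 = e^(-3t)(sin(t)·(2,1) - cos(t)·(3,1)).
General solution: C_1X_1 + C_2X_2.

x_1(t) = 3C_1e^(-3t)sin(t) + 2C_1e^(-3t)cos(t) + 2C_2e^(-3t)sin(t) - 3C_2e^(-3t)cos(t), x_2(t) = C_1e^(-3t)sin(t) + C_1e^(-3t)cos(t) + C_2e^(-3t)sin(t) - C_2e^(-3t)cos(t)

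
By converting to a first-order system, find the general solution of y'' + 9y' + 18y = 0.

Let x_1 = y, x_2 = y'. Then x_1' = x_2 and x_2' = -18x_1 - 9x_2.
A = [[0,1],[-18,-9]]; det(A-λI) = λ^2 + 9λ + 18.
Eigenvalues λ = -6, -3 with eigenvectors (1,-6), (1,-3).

y(t) = c_1e^(-6t) + c_2e^(-3t)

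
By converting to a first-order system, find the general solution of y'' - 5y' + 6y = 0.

Let x_1 = y, x_2 = y'. Then x_1' = x_2 and x_2' = -6x_1 + 5x_2.
A = [[0,1],[-6,5]]; det(A-λI) = λ^2 - 5λ + 6.
Eigenvalues λ = 2, 3 with eigenvectors (1,2), (1,3).

y(t) = C_1e^(2t) + C_2e^(3t)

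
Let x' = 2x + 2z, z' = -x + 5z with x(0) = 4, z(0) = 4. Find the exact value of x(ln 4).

1024

A = [[2,2],[-1,5]]; eigenvalues λ = 3, 4.
Eigenvectors: (-2,-1) for λ=3, (-1,-1) for λ=4.
From the initial condition, c_1 = 0, c_2 = -4.
x(ln 4) = (0)(4^3)(-2) + (-4)(4^4)(-1) = 1024.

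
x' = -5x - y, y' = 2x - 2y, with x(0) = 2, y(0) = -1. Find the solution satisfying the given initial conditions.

x(t) = -e^(-3t) + 3e^(-4t), y(t) = 2e^(-3t) - 3e^(-4t)

Coefficient matrix A = [[-5, -1], [2, -2]].
Characteristic polynomial det(A - λI) = λ^2 + 7λ + 12 = 0.
Eigenvalues λ = -4, -3.
For λ=-4: (A-λI) row 1 is [-1, -1], so an eigenvector is (1, -1).
For λ=-3: (A-λI) row 1 is [-2, -1], so an eigenvector is (1, -2).
General solution: C_1e^(-4t)(1,-1) + C_2e^(-3t)(1,-2).
Applying x(0)=2, y(0)=-1 gives C_1=3, C_2=-1.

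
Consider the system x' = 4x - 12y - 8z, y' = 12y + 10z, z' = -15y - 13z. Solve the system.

x(t) = 2c_2e^(2t) + c_3e^(4t), y(t) = -2c_1e^(-3t) + c_2e^(2t), z(t) = 3c_1e^(-3t) - c_2e^(2t)

Coefficient matrix A = [[4, -12, -8], [0, 12, 10], [0, -15, -13]].
det(A - λI) = 0 gives eigenvalues λ = -3, 2, 4.
For λ=-3: eigenvector (0,-2,3).
For λ=2: eigenvector (2,1,-1).
For λ=4: eigenvector (1,0,0).
General solution: c_1e^(-3t)(0,-2,3) + c_2e^(2t)(2,1,-1) + c_3e^(4t)(1,0,0).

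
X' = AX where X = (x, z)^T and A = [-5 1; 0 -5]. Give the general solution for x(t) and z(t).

Coefficient matrix A = [[-5, 1], [0, -5]].
Characteristic polynomial det(A - λI) = λ^2 + 10λ + 25 = 0.
Single eigenvalue λ = -5 with algebraic multiplicity 2.
Eigenvector v = (1,0); generalized eigenvector w with (A-λI)w=v is (-3,1).
General solution: e^(-5t)[C_1·v + C_2·(t·v + w)].

x(t) = C_1e^(-5t) + C_2te^(-5t) - 3C_2e^(-5t), z(t) = C_2e^(-5t)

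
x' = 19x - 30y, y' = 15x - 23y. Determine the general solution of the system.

x(t) = -3c_1e^(-2t)sin(3t) + c_1e^(-2t)cos(3t) + c_2e^(-2t)sin(3t) + 3c_2e^(-2t)cos(3t), y(t) = -2c_1e^(-2t)sin(3t) + c_1e^(-2t)cos(3t) + c_2e^(-2t)sin(3t) + 2c_2e^(-2t)cos(3t)

Coefficient matrix A = [[19, -30], [15, -23]].
Characteristic polynomial det(A - λI) = λ^2 + 4λ + 13 = 0.
Eigenvalues λ = -2 ± 3i (complex conjugate pair).
For λ=-2+3i: an eigenvector is (1,1) - i(-3,-2) = (1 + 3i, 1 + 2i).
A real fundamental pair from Re and Im of e^((-2+3i)t)v: X_1 = e^(-2t)(cos(3t)·(1,1) + sin(3t)·(-3,-2)), X_2 = e^(-2t)(sin(3t)·(1,1) - cos(3t)·(-3,-2)).
General solution: c_1X_1 + c_2X_2.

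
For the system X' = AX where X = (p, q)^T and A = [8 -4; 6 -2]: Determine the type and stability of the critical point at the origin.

unstable node

A = [[8,-4],[6,-2]]; det(A-λI) = λ^2 - 6λ + 8.
λ = 4, 2: both positive.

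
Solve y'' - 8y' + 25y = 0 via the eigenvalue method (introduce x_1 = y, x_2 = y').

y(t) = c_1e^(4t)cos(3t) + c_2e^(4t)sin(3t)

Let x_1 = y, x_2 = y'. Then x_1' = x_2 and x_2' = -25x_1 + 8x_2.
A = [[0,1],[-25,8]]; det(A-λI) = λ^2 - 8λ + 25.
Eigenvalues λ = 4 ± 3i.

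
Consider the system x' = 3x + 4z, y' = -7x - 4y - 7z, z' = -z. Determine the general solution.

Coefficient matrix A = [[3, 0, 4], [-7, -4, -7], [0, 0, -1]].
det(A - λI) = 0 gives eigenvalues λ = 3, -4, -1.
For λ=3: eigenvector (1,-1,0).
For λ=-4: eigenvector (0,1,0).
For λ=-1: eigenvector (-1,0,1).
General solution: K_1e^(3t)(1,-1,0) + K_2e^(-4t)(0,1,0) + K_3e^(-t)(-1,0,1).

x(t) = K_1e^(3t) - K_3e^(-t), y(t) = -K_1e^(3t) + K_2e^(-4t), z(t) = K_3e^(-t)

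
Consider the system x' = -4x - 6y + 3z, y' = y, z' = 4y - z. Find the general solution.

Coefficient matrix A = [[-4, -6, 3], [0, 1, 0], [0, 4, -1]].
det(A - λI) = 0 gives eigenvalues λ = -4, -1, 1.
For λ=-4: eigenvector (1,0,0).
For λ=-1: eigenvector (1,0,1).
For λ=1: eigenvector (0,1,2).
General solution: c_1e^(-4t)(1,0,0) + c_2e^(-t)(1,0,1) + c_3e^(t)(0,1,2).

x(t) = c_1e^(-4t) + c_2e^(-t), y(t) = c_3e^(t), z(t) = c_2e^(-t) + 2c_3e^(t)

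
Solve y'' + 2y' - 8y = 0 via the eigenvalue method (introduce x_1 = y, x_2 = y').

Let x_1 = y, x_2 = y'. Then x_1' = x_2 and x_2' = 8x_1 - 2x_2.
A = [[0,1],[8,-2]]; det(A-λI) = λ^2 + 2λ - 8.
Eigenvalues λ = 2, -4 with eigenvectors (1,2), (1,-4).

y(t) = K_1e^(2t) + K_2e^(-4t)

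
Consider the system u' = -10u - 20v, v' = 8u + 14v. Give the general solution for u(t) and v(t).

u(t) = -2K_1e^(2t)sin(4t) - K_1e^(2t)cos(4t) - K_2e^(2t)sin(4t) + 2K_2e^(2t)cos(4t), v(t) = K_1e^(2t)sin(4t) + K_1e^(2t)cos(4t) + K_2e^(2t)sin(4t) - K_2e^(2t)cos(4t)

Coefficient matrix A = [[-10, -20], [8, 14]].
Characteristic polynomial det(A - λI) = λ^2 - 4λ + 20 = 0.
Eigenvalues λ = 2 ± 4i (complex conjugate pair).
For λ=2+4i: an eigenvector is (-1,1) - i(-2,1) = (-1 + 2i, 1 - i).
A real fundamental pair from Re and Im of e^((2+4i)t)v: X_1 = e^(2t)(cos(4t)·(-1,1) + sin(4t)·(-2,1)), X_2 = e^(2t)(sin(4t)·(-1,1) - cos(4t)·(-2,1)).
General solution: K_1X_1 + K_2X_2.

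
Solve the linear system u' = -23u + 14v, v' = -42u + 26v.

Coefficient matrix A = [[-23, 14], [-42, 26]].
Characteristic polynomial det(A - λI) = λ^2 - 3λ - 10 = 0.
Eigenvalues λ = -2, 5.
For λ=-2: (A-λI) row 1 is [-21, 14], so an eigenvector is (-2, -3).
For λ=5: (A-λI) row 1 is [-28, 14], so an eigenvector is (-1, -2).
General solution: C_1e^(-2t)(-2,-3) + C_2e^(5t)(-1,-2).

u(t) = -2C_1e^(-2t) - C_2e^(5t), v(t) = -3C_1e^(-2t) - 2C_2e^(5t)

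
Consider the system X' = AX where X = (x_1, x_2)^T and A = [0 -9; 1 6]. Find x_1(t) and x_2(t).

Coefficient matrix A = [[0, -9], [1, 6]].
Characteristic polynomial det(A - λI) = λ^2 - 6λ + 9 = 0.
Single eigenvalue λ = 3 with algebraic multiplicity 2.
Eigenvector v = (-3,1); generalized eigenvector w with (A-λI)w=v is (1,0).
General solution: e^(3t)[C_1·v + C_2·(t·v + w)].

x_1(t) = -3C_1e^(3t) - 3C_2te^(3t) + C_2e^(3t), x_2(t) = C_1e^(3t) + C_2te^(3t)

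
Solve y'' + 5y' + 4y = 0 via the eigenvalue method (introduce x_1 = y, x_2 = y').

Let x_1 = y, x_2 = y'. Then x_1' = x_2 and x_2' = -4x_1 - 5x_2.
A = [[0,1],[-4,-5]]; det(A-λI) = λ^2 + 5λ + 4.
Eigenvalues λ = -4, -1 with eigenvectors (1,-4), (1,-1).

y(t) = K_1e^(-4t) + K_2e^(-t)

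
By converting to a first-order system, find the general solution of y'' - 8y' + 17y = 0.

Let x_1 = y, x_2 = y'. Then x_1' = x_2 and x_2' = -17x_1 + 8x_2.
A = [[0,1],[-17,8]]; det(A-λI) = λ^2 - 8λ + 17.
Eigenvalues λ = 4 ± i.

y(t) = C_1e^(4t)cos(t) + C_2e^(4t)sin(t)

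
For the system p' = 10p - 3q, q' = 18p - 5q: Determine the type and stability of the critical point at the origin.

A = [[10,-3],[18,-5]]; det(A-λI) = λ^2 - 5λ + 4.
λ = 4, 1: both positive.

unstable node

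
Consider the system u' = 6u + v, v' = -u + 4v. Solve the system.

u(t) = c_1e^(5t) + c_2te^(5t) - c_2e^(5t), v(t) = -c_1e^(5t) - c_2te^(5t) + 2c_2e^(5t)

Coefficient matrix A = [[6, 1], [-1, 4]].
Characteristic polynomial det(A - λI) = λ^2 - 10λ + 25 = 0.
Single eigenvalue λ = 5 with algebraic multiplicity 2.
Eigenvector v = (1,-1); generalized eigenvector w with (A-λI)w=v is (-1,2).
General solution: e^(5t)[c_1·v + c_2·(t·v + w)].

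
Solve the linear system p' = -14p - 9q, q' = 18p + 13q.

Coefficient matrix A = [[-14, -9], [18, 13]].
Characteristic polynomial det(A - λI) = λ^2 + λ - 20 = 0.
Eigenvalues λ = -5, 4.
For λ=-5: (A-λI) row 1 is [-9, -9], so an eigenvector is (-1, 1).
For λ=4: (A-λI) row 1 is [-18, -9], so an eigenvector is (1, -2).
General solution: c_1e^(-5t)(-1,1) + c_2e^(4t)(1,-2).

p(t) = -c_1e^(-5t) + c_2e^(4t), q(t) = c_1e^(-5t) - 2c_2e^(4t)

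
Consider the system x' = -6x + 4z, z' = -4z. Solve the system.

Coefficient matrix A = [[-6, 4], [0, -4]].
Characteristic polynomial det(A - λI) = λ^2 + 10λ + 24 = 0.
Eigenvalues λ = -4, -6.
For λ=-4: (A-λI) row 1 is [-2, 4], so an eigenvector is (2, 1).
For λ=-6: (A-λI) row 1 is [0, 4], so an eigenvector is (1, 0).
General solution: c_1e^(-4t)(2,1) + c_2e^(-6t)(1,0).

x(t) = 2c_1e^(-4t) + c_2e^(-6t), z(t) = c_1e^(-4t)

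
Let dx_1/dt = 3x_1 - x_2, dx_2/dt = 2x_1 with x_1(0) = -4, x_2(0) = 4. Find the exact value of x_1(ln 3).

A = [[3,-1],[2,0]]; eigenvalues λ = 2, 1.
Eigenvectors: (-1,-1) for λ=2, (1,2) for λ=1.
From the initial condition, c_1 = 12, c_2 = 8.
x_1(ln 3) = (12)(3^2)(-1) + (8)(3^1)(1) = -84.

-84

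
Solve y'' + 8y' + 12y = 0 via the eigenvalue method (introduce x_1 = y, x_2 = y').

y(t) = K_1e^(-2t) + K_2e^(-6t)

Let x_1 = y, x_2 = y'. Then x_1' = x_2 and x_2' = -12x_1 - 8x_2.
A = [[0,1],[-12,-8]]; det(A-λI) = λ^2 + 8λ + 12.
Eigenvalues λ = -2, -6 with eigenvectors (1,-2), (1,-6).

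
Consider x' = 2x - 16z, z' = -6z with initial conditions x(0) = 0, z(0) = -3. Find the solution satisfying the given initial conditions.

x(t) = 6e^(2t) - 6e^(-6t), z(t) = -3e^(-6t)

Coefficient matrix A = [[2, -16], [0, -6]].
Characteristic polynomial det(A - λI) = λ^2 + 4λ - 12 = 0.
Eigenvalues λ = 2, -6.
For λ=2: (A-λI) row 1 is [0, -16], so an eigenvector is (-1, 0).
For λ=-6: (A-λI) row 1 is [8, -16], so an eigenvector is (-2, -1).
General solution: K_1e^(2t)(-1,0) + K_2e^(-6t)(-2,-1).
Applying x(0)=0, z(0)=-3 gives K_1=-6, K_2=3.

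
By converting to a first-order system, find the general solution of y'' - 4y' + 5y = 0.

y(t) = C_1e^(2t)cos(t) + C_2e^(2t)sin(t)

Let x_1 = y, x_2 = y'. Then x_1' = x_2 and x_2' = -5x_1 + 4x_2.
A = [[0,1],[-5,4]]; det(A-λI) = λ^2 - 4λ + 5.
Eigenvalues λ = 2 ± i.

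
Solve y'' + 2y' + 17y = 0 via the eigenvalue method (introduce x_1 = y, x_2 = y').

Let x_1 = y, x_2 = y'. Then x_1' = x_2 and x_2' = -17x_1 - 2x_2.
A = [[0,1],[-17,-2]]; det(A-λI) = λ^2 + 2λ + 17.
Eigenvalues λ = -1 ± 4i.

y(t) = K_1e^(-t)cos(4t) + K_2e^(-t)sin(4t)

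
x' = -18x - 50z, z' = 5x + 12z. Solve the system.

x(t) = -K_1e^(-3t)sin(5t) - 3K_1e^(-3t)cos(5t) - 3K_2e^(-3t)sin(5t) + K_2e^(-3t)cos(5t), z(t) = K_1e^(-3t)cos(5t) + K_2e^(-3t)sin(5t)

Coefficient matrix A = [[-18, -50], [5, 12]].
Characteristic polynomial det(A - λI) = λ^2 + 6λ + 34 = 0.
Eigenvalues λ = -3 ± 5i (complex conjugate pair).
For λ=-3+5i: an eigenvector is (-3,1) - i(-1,0) = (-3 + i, 1).
A real fundamental pair from Re and Im of e^((-3+5i)t)v: X_1 = e^(-3t)(cos(5t)·(-3,1) + sin(5t)·(-1,0)), X_2 = e^(-3t)(sin(5t)·(-3,1) - cos(5t)·(-1,0)).
General solution: K_1X_1 + K_2X_2.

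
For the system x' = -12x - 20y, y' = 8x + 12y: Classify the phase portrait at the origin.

center

A = [[-12,-20],[8,12]]; det(A-λI) = λ^2 + 16.
λ = 0 ± 4i: zero real part.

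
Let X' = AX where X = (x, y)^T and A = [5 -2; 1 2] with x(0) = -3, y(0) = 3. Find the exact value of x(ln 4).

A = [[5,-2],[1,2]]; eigenvalues λ = 4, 3.
Eigenvectors: (-2,-1) for λ=4, (-1,-1) for λ=3.
From the initial condition, c_1 = 6, c_2 = -9.
x(ln 4) = (6)(4^4)(-2) + (-9)(4^3)(-1) = -2496.

-2496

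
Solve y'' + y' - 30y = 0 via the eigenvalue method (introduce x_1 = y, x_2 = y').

y(t) = c_1e^(-6t) + c_2e^(5t)

Let x_1 = y, x_2 = y'. Then x_1' = x_2 and x_2' = 30x_1 - x_2.
A = [[0,1],[30,-1]]; det(A-λI) = λ^2 + λ - 30.
Eigenvalues λ = -6, 5 with eigenvectors (1,-6), (1,5).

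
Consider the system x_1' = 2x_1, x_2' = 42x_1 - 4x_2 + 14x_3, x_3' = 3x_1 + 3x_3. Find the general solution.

Coefficient matrix A = [[2, 0, 0], [42, -4, 14], [3, 0, 3]].
det(A - λI) = 0 gives eigenvalues λ = 2, -4, 3.
For λ=2: eigenvector (1,0,-3).
For λ=-4: eigenvector (0,1,0).
For λ=3: eigenvector (0,2,1).
General solution: C_1e^(2t)(1,0,-3) + C_2e^(-4t)(0,1,0) + C_3e^(3t)(0,2,1).

x_1(t) = C_1e^(2t), x_2(t) = C_2e^(-4t) + 2C_3e^(3t), x_3(t) = -3C_1e^(2t) + C_3e^(3t)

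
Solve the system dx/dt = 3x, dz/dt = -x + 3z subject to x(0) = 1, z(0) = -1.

x(t) = e^(3t), z(t) = -te^(3t) - e^(3t)

Coefficient matrix A = [[3, 0], [-1, 3]].
Characteristic polynomial det(A - λI) = λ^2 - 6λ + 9 = 0.
Single eigenvalue λ = 3 with algebraic multiplicity 2.
Eigenvector v = (0,-1); generalized eigenvector w with (A-λI)w=v is (1,0).
General solution: e^(3t)[K_1·v + K_2·(t·v + w)].
Applying x(0)=1, z(0)=-1 gives K_1=1, K_2=1.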